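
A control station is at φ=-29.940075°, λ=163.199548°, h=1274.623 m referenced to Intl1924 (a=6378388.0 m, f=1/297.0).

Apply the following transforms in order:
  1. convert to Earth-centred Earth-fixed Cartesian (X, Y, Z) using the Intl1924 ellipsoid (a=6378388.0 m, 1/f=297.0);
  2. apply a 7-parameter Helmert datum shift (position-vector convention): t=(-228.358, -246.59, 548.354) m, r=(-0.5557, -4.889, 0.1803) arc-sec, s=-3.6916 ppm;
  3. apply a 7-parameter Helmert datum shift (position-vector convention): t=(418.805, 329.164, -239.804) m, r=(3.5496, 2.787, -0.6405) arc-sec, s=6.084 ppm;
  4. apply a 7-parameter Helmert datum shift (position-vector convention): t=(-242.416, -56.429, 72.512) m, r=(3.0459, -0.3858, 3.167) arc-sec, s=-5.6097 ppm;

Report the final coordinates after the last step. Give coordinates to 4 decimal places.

X=-5296774.2157 m, Y=1599274.8266 m, Z=-3164926.7028 m

start: φ=-29.940075°, λ=163.199548°, h=1274.623 m
→ ECEF (a=6378388.000, f=1/297.0): X=-5296756.4786, Y=1599230.6597, Z=-3165300.8935
→ Helmert 7p (PV): X=-5296891.6556, Y=1598965.0083, Z=-3164870.7091
→ Helmert 7p (PV): X=-5296542.8749, Y=1599374.8130, Z=-3165030.6807
→ Helmert 7p (PV): X=-5296774.2157, Y=1599274.8266, Z=-3164926.7028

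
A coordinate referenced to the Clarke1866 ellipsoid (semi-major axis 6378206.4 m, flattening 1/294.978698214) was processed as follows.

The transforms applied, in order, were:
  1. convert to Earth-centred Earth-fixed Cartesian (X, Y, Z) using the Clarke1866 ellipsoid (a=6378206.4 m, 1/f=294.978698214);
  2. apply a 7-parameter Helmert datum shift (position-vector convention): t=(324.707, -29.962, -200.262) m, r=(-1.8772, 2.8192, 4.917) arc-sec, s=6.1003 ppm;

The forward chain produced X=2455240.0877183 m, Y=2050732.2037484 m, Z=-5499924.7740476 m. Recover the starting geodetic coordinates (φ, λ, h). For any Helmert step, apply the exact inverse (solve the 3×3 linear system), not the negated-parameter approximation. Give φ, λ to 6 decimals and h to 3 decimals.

φ=-59.984471°, λ=39.872822°, h=259.133 m

start: X=2455240.0877, Y=2050732.2037, Z=-5499924.7740 m
→ Helmert⁻¹: X=2455024.4596, Y=2050741.1838, Z=-5499638.7437
→ geod (Bowring, a=6378206.400): φ=-59.98447100°, λ=39.87282200°, h=259.1330 m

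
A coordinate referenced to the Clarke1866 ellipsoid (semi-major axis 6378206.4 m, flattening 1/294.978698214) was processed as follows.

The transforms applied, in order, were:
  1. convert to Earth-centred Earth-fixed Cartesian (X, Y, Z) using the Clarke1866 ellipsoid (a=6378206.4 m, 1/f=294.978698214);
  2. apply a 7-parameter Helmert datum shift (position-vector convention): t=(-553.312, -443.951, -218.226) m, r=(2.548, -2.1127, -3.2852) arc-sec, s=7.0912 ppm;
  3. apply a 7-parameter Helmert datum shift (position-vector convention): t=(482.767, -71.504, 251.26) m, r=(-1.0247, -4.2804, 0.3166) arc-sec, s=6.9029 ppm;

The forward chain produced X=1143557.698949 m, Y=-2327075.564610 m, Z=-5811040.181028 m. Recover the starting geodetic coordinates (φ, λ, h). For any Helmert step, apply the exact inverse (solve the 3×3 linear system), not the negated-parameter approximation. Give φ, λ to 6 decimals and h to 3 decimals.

start: X=1143557.6989, Y=-2327075.5646, Z=-5811040.1810 m
→ Helmert⁻¹: X=1142942.8742, Y=-2326960.8822, Z=-5811286.6049
→ Helmert⁻¹: X=1143465.6125, Y=-2326554.0051, Z=-5811010.1439
→ geod (Bowring, a=6378206.400): φ=-66.10211900°, λ=-63.82659100°, h=2876.7600 m

φ=-66.102119°, λ=-63.826591°, h=2876.760 m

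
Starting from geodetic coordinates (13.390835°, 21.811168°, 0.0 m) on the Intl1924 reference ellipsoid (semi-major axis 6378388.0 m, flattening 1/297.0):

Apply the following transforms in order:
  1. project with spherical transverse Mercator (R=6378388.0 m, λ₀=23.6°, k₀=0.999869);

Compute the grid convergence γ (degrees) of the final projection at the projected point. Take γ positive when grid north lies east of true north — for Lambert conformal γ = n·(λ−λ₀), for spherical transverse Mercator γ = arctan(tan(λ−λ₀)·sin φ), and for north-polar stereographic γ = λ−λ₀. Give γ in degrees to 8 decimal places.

-0.41440714

start: φ=13.390835°, λ=21.811168°, h=0.000 m
→ into tm (λ₀=23.6°): φ=13.39083500°, λ−λ₀=-1.78883200°
convergence γ = -0.41440714°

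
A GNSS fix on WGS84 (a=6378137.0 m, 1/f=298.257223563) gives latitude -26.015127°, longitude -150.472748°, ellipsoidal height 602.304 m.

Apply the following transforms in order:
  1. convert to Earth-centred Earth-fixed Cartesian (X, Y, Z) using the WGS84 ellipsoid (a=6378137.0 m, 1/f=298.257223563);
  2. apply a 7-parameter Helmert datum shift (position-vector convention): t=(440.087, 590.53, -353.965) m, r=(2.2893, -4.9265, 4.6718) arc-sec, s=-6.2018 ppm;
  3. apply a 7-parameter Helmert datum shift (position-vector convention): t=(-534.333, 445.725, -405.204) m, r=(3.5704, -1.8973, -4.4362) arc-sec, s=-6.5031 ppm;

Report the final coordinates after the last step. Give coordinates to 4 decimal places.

start: φ=-26.015127°, λ=-150.472748°, h=602.304 m
→ ECEF (a=6378137.000, f=1/298.257223563): X=-4991128.4294, Y=-2826979.3113, Z=-2780832.3065
→ Helmert 7p (PV): X=-4990526.9411, Y=-2826453.4311, Z=-2781319.6104
→ Helmert 7p (PV): X=-4991064.0258, Y=-2825833.8496, Z=-2781801.5566

X=-4991064.0258 m, Y=-2825833.8496 m, Z=-2781801.5566 m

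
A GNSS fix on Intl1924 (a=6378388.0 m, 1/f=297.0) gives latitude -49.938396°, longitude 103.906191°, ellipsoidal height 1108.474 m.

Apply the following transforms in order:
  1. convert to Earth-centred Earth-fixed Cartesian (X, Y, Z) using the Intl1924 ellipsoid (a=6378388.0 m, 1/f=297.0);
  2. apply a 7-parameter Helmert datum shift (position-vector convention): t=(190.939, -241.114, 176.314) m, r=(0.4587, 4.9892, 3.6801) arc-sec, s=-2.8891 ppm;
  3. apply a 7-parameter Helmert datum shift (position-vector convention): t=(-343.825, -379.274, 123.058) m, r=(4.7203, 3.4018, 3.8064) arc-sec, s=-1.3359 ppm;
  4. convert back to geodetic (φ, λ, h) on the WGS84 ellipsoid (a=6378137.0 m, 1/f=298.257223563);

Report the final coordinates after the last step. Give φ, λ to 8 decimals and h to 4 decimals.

φ=-49.93779073°, λ=103.91467869°, h=685.3729 m

start: φ=-49.938396°, λ=103.906191°, h=1108.474 m
→ ECEF (a=6378388.000, f=1/297.0): X=-988734.5430, Y=3993440.4548, Z=-4859323.3650
→ Helmert 7p (PV): X=-988729.5353, Y=3993180.9691, Z=-4859100.2155
→ Helmert 7p (PV): X=-989225.8674, Y=3992889.3134, Z=-4858862.9772
→ geod (Bowring, a=6378137.000): φ=-49.93779073°, λ=103.91467869°, h=685.3729 m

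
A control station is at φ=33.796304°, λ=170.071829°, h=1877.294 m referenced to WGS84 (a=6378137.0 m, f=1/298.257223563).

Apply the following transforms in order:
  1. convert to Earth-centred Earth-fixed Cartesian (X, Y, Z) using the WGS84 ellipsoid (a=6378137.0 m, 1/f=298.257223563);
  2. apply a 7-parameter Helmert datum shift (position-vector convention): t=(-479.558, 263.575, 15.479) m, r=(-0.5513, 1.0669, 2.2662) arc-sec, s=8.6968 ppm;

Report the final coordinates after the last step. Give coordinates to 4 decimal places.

X=-5228456.0121 m, Y=915293.9561 m, Z=3528807.8034 m

start: φ=33.796304°, λ=170.071829°, h=1877.294 m
→ ECEF (a=6378137.000, f=1/298.257223563): X=-5227939.1864, Y=915070.4304, Z=3528737.0398
→ Helmert 7p (PV): X=-5228456.0121, Y=915293.9561, Z=3528807.8034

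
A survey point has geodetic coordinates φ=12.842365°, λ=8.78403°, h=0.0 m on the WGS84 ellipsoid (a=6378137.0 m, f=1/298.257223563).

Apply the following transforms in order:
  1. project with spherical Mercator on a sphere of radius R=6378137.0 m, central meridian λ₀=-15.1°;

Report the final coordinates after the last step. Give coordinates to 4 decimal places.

E=2658758.0577 m, N=1441728.5379 m

start: φ=12.842365°, λ=8.784030°, h=0.000 m
→ merc (R=6378137.0, λ₀=-15.1°): E=2658758.0577, N=1441728.5379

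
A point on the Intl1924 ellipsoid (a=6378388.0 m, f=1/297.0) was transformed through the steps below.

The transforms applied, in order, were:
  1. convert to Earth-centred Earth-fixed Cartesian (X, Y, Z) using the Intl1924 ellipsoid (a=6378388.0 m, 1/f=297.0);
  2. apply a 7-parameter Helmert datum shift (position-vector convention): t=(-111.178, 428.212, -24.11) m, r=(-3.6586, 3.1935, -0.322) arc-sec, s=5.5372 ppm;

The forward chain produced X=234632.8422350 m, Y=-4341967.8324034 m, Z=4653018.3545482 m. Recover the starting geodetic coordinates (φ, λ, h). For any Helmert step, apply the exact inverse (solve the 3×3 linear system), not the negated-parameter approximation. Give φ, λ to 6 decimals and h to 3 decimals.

start: X=234632.8422, Y=-4341967.8324, Z=4653018.3545 m
→ Helmert⁻¹: X=234677.4601, Y=-4342454.1646, Z=4652943.3094
→ geod (Bowring, a=6378388.000): φ=47.12788200°, λ=-86.90659700°, h=1921.4610 m

φ=47.127882°, λ=-86.906597°, h=1921.461 m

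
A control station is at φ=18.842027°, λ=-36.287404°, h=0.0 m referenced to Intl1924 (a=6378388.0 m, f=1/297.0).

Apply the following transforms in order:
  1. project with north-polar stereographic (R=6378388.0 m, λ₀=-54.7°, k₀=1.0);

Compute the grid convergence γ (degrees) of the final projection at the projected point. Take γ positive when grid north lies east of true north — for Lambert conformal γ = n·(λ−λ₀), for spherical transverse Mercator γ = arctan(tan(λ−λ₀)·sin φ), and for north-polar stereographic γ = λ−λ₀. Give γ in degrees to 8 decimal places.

18.41259600

start: φ=18.842027°, λ=-36.287404°, h=0.000 m
→ into stereo (λ₀=-54.7°): φ=18.84202700°, λ−λ₀=18.41259600°
convergence γ = 18.41259600°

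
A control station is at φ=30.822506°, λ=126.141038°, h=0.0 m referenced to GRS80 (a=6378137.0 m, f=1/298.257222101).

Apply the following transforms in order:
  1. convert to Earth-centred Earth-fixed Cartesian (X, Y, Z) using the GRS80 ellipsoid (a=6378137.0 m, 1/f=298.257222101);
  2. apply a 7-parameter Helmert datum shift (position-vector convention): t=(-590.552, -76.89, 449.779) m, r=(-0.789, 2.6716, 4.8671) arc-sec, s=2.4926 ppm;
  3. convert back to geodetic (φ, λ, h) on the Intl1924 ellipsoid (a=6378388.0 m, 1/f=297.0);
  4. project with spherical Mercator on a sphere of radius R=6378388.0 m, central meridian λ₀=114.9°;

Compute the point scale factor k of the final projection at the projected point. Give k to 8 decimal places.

start: φ=30.822506°, λ=126.141038°, h=0.000 m
→ ECEF (a=6378137.000, f=1/298.257222101): X=-3233205.2119, Y=4427166.8130, Z=3249010.1690
→ Helmert 7p (PV): X=-3233866.2061, Y=4427037.0942, Z=3249492.9892
→ geod (Bowring, a=6378388.000): φ=30.82565208°, λ=126.14741620°, h=265.1700 m
→ into merc (λ₀=114.9°): φ=30.82565208°, λ−λ₀=11.24741620°
scale k = 1.16450962

1.16450962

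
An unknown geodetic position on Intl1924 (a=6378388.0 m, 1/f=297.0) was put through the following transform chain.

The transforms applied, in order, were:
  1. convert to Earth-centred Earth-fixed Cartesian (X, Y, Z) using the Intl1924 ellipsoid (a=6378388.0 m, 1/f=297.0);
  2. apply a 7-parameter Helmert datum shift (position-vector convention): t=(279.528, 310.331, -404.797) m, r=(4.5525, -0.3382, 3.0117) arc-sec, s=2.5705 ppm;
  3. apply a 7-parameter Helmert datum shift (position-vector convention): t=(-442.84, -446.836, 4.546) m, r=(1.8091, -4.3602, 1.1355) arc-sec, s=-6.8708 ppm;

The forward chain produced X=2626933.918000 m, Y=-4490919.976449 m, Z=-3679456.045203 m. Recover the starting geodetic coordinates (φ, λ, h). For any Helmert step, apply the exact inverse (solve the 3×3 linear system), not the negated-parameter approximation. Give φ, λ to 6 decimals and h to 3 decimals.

φ=-35.446950°, λ=-59.675051°, h=966.982 m

start: X=2626933.9180, Y=-4490919.9764, Z=-3679456.0452 m
→ Helmert⁻¹: X=2627292.3091, Y=-4490550.7292, Z=-3679502.0246
→ Helmert⁻¹: X=2626934.4229, Y=-4490969.0723, Z=-3678992.9569
→ geod (Bowring, a=6378388.000): φ=-35.44695000°, λ=-59.67505100°, h=966.9820 m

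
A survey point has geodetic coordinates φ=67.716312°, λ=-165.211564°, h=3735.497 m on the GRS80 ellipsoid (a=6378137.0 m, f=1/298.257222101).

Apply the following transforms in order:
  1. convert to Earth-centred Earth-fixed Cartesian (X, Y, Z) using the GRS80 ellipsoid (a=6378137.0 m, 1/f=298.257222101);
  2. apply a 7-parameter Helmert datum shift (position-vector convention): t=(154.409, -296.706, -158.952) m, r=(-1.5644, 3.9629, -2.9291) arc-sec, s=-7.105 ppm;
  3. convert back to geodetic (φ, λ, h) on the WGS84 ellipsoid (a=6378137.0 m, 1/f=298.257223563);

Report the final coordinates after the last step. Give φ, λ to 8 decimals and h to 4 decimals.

start: φ=67.716312°, λ=-165.211564°, h=3735.497 m
→ ECEF (a=6378137.000, f=1/298.257222101): X=-2346529.0324, Y=-619473.0797, Z=5882624.1019
→ Helmert 7p (PV): X=-2346253.7280, Y=-619687.4463, Z=5882473.1350
→ geod (Bowring, a=6378137.000): φ=67.71755235°, λ=-165.20501121°, h=3515.6250 m

φ=67.71755235°, λ=-165.20501121°, h=3515.6250 m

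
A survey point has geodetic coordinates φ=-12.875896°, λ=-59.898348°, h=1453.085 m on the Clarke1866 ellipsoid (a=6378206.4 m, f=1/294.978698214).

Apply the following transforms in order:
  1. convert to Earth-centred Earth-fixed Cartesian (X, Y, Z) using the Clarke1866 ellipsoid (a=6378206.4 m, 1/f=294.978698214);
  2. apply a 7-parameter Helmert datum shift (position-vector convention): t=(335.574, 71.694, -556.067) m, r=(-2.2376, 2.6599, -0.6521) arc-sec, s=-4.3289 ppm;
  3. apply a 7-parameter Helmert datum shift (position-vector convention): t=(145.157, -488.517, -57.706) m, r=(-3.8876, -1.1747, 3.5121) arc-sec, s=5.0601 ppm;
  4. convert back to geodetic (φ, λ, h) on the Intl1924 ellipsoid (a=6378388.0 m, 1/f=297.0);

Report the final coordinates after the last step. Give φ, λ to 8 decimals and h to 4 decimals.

start: φ=-12.875896°, λ=-59.898348°, h=1453.085 m
→ ECEF (a=6378206.400, f=1/294.978698214): X=3119696.5551, Y=-5381401.3497, Z=-1412260.3272
→ Helmert 7p (PV): X=3119983.3994, Y=-5381331.5433, Z=-1412792.1325
→ Helmert 7p (PV): X=3120244.0190, Y=-5381820.7936, Z=-1412737.7929
→ geod (Bowring, a=6378388.000): φ=-12.87824482°, λ=-59.89592328°, h=1992.0610 m

φ=-12.87824482°, λ=-59.89592328°, h=1992.0610 m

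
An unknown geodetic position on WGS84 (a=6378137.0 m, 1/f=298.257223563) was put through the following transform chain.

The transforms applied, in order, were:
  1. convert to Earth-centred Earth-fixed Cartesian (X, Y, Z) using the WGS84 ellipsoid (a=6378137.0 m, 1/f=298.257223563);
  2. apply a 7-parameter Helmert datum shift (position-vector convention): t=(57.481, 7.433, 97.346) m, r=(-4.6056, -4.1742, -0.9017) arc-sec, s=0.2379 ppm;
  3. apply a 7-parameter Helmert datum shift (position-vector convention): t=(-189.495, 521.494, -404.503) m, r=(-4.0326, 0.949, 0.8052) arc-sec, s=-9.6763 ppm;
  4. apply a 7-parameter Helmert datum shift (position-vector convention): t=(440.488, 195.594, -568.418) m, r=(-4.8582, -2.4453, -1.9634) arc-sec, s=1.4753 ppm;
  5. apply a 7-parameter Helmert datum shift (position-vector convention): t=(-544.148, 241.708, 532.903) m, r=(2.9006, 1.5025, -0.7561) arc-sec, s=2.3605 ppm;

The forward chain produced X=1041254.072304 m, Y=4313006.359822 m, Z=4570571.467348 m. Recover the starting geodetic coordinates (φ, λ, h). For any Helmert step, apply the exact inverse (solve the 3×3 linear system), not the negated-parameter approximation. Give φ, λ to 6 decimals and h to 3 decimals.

φ=46.052782°, λ=76.420284°, h=2526.717 m

start: X=1041254.0723, Y=4313006.3598, Z=4570571.4673 m
→ Helmert⁻¹: X=1041746.6626, Y=4312822.5556, Z=4569974.7161
→ Helmert⁻¹: X=1041317.7736, Y=4312522.8583, Z=4570625.6200
→ Helmert⁻¹: X=1041513.1479, Y=4311949.6542, Z=4571163.4472
→ Helmert⁻¹: X=1041529.0762, Y=4311843.6815, Z=4571140.2135
→ geod (Bowring, a=6378137.000): φ=46.05278200°, λ=76.42028400°, h=2526.7170 m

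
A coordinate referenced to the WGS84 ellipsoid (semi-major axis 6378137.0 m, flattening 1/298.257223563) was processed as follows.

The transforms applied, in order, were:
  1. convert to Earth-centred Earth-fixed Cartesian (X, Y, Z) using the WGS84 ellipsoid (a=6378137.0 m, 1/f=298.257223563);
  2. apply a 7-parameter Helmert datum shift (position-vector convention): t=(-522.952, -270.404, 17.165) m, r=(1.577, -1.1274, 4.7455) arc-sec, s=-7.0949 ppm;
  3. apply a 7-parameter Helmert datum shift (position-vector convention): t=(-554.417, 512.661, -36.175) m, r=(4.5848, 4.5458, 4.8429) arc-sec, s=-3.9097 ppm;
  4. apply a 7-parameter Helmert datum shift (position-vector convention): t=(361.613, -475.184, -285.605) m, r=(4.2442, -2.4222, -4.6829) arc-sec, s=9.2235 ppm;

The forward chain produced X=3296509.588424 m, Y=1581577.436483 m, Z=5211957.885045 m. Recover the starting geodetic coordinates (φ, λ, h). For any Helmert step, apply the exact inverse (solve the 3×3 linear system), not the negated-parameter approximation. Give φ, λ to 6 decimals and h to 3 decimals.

start: X=3296509.5884, Y=1581577.4365, Z=5211957.8850 m
→ Helmert⁻¹: X=3296142.8588, Y=1582220.1091, Z=5212124.1517
→ Helmert⁻¹: X=3296632.4327, Y=1581752.0862, Z=5212218.1994
→ Helmert⁻¹: X=3297243.6634, Y=1581997.7054, Z=5212207.8975
→ geod (Bowring, a=6378137.000): φ=55.12540500°, λ=25.63141200°, h=3448.7620 m

φ=55.125405°, λ=25.631412°, h=3448.762 m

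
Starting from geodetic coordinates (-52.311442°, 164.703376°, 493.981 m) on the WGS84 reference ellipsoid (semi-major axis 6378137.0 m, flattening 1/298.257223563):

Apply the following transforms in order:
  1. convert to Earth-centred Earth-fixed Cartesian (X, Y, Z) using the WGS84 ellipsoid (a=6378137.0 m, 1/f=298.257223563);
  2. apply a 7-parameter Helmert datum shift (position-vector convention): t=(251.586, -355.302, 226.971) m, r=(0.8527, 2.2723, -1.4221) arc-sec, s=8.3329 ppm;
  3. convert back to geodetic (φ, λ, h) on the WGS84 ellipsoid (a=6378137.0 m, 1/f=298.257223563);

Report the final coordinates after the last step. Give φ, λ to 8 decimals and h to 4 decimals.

φ=-52.31191553°, λ=164.70695314°, h=161.5027 m

start: φ=-52.311442°, λ=164.703376°, h=493.981 m
→ ECEF (a=6378137.000, f=1/298.257223563): X=-3769451.5057, Y=1030966.5181, Z=-5024455.2163
→ Helmert 7p (PV): X=-3769279.5740, Y=1030666.5671, Z=-5024224.3253
→ geod (Bowring, a=6378137.000): φ=-52.31191553°, λ=164.70695314°, h=161.5027 m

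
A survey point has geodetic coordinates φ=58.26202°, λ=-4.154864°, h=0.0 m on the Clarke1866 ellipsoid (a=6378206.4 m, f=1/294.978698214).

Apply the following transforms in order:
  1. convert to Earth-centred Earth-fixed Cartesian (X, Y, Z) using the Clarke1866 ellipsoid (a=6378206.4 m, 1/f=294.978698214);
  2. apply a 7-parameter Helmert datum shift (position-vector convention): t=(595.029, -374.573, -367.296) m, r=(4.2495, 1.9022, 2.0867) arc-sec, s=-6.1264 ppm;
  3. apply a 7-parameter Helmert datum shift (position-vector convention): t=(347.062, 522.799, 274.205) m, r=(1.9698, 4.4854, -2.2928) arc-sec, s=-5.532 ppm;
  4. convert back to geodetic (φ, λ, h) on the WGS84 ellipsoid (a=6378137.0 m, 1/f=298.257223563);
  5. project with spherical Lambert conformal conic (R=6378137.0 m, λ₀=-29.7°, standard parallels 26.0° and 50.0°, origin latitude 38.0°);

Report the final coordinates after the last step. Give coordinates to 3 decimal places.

start: φ=58.262020°, λ=-4.154864°, h=0.000 m
→ ECEF (a=6378206.400, f=1/294.978698214): X=3354566.7951, Y=-243687.2555, Z=5400946.7875
→ Helmert 7p (PV): X=3355193.5458, Y=-244137.6694, Z=5400510.4467
→ Helmert 7p (PV): X=3355636.7711, Y=-243702.3892, Z=5400679.4835
→ geod (Bowring, a=6378137.000): φ=58.25068717°, λ=-4.15380086°, h=232.2169 m
→ lcc (R=6378137.0, λ₀=-29.7°): E=1548607.3069, N=2469391.5141

E=1548607.307 m, N=2469391.514 m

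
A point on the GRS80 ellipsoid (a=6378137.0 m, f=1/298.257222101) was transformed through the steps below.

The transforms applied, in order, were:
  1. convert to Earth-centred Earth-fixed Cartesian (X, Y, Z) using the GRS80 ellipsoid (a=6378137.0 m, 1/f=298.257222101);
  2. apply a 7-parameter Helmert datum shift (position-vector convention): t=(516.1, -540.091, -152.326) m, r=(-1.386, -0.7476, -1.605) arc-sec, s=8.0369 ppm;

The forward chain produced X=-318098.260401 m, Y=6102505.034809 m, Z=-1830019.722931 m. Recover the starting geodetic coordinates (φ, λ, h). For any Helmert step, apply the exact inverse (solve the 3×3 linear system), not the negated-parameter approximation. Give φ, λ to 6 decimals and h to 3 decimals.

start: X=-318098.2604, Y=6102505.0348, Z=-1830019.7229 m
→ Helmert⁻¹: X=-318665.9209, Y=6103005.8925, Z=-1829810.5263
→ geod (Bowring, a=6378137.000): φ=-16.77439600°, λ=92.98896100°, h=3006.3130 m

φ=-16.774396°, λ=92.988961°, h=3006.313 m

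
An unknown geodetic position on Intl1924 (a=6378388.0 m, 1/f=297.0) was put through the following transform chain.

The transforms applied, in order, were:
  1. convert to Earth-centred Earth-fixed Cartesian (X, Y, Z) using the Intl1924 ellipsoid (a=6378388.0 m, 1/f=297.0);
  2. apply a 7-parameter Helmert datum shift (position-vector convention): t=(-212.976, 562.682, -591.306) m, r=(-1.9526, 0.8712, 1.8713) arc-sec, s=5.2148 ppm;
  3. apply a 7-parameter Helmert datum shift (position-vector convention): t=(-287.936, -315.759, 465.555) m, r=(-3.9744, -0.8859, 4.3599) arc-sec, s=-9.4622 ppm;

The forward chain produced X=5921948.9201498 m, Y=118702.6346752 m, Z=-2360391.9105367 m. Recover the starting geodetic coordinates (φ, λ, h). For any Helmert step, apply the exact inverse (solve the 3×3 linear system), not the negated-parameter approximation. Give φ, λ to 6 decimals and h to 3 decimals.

start: X=5921948.9201, Y=118702.6347, Z=-2360391.9105 m
→ Helmert⁻¹: X=5922285.2682, Y=118939.8291, Z=-2360902.9489
→ Helmert⁻¹: X=5922478.4024, Y=118345.1426, Z=-2360273.1993
→ geod (Bowring, a=6378388.000): φ=-21.85792700°, λ=1.14475300°, h=1137.3380 m

φ=-21.857927°, λ=1.144753°, h=1137.338 m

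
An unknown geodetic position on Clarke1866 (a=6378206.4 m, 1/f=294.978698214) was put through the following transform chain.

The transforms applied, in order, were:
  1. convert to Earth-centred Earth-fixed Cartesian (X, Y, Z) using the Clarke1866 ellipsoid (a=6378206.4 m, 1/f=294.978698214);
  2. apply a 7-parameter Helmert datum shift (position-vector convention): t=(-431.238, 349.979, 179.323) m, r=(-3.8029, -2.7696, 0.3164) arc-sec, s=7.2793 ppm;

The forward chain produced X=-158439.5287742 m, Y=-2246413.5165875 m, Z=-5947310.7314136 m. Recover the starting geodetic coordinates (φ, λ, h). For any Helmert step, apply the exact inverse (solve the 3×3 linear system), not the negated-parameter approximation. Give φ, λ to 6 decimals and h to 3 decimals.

start: X=-158439.5288, Y=-2246413.5166, Z=-5947310.7314 m
→ Helmert⁻¹: X=-158090.4461, Y=-2246637.2447, Z=-5947486.0596
→ geod (Bowring, a=6378206.400): φ=-69.38787900°, λ=-94.02513100°, h=351.8350 m

φ=-69.387879°, λ=-94.025131°, h=351.835 m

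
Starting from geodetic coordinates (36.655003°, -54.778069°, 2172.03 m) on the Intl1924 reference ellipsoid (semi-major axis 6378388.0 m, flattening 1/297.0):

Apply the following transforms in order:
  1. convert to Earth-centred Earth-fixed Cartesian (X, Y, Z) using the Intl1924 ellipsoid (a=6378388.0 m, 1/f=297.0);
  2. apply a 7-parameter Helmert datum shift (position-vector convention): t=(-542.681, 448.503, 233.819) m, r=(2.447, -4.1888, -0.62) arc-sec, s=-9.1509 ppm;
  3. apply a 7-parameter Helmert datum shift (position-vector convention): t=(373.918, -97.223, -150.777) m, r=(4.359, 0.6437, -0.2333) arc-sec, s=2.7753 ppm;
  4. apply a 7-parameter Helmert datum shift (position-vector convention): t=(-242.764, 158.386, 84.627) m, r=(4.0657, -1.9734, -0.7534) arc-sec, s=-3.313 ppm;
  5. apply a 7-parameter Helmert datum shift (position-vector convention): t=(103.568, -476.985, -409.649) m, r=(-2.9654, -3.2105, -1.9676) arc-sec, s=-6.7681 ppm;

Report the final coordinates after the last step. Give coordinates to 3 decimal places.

X=2955178.130 m, Y=-4186759.394 m, Z=3787764.829 m

start: φ=36.655003°, λ=-54.778069°, h=2172.030 m
→ ECEF (a=6378388.000, f=1/297.0): X=2955767.5811, Y=-4186664.5551, Z=3788104.5413
→ Helmert 7p (PV): X=2955108.3402, Y=-4186231.5642, Z=3788314.0529
→ Helmert 7p (PV): X=2955497.5469, Y=-4186423.8065, Z=3788076.0995
→ Helmert 7p (PV): X=2955193.4586, Y=-4186337.0128, Z=3788093.9340
→ Helmert 7p (PV): X=2955178.1304, Y=-4186759.3944, Z=3787764.8291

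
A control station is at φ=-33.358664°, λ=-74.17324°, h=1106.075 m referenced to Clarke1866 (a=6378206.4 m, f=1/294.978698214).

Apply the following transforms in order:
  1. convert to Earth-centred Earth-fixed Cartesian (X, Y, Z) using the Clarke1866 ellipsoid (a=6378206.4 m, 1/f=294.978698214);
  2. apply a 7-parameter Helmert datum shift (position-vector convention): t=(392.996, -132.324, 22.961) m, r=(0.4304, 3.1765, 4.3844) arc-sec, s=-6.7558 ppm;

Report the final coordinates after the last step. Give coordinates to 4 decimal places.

start: φ=-33.358664°, λ=-74.173240°, h=1106.075 m
→ ECEF (a=6378206.400, f=1/294.978698214): X=1454670.9131, Y=-5131548.8921, Z=-3487676.3539
→ Helmert 7p (PV): X=1455109.4478, Y=-5131608.3504, Z=-3487662.9404

X=1455109.4478 m, Y=-5131608.3504 m, Z=-3487662.9404 m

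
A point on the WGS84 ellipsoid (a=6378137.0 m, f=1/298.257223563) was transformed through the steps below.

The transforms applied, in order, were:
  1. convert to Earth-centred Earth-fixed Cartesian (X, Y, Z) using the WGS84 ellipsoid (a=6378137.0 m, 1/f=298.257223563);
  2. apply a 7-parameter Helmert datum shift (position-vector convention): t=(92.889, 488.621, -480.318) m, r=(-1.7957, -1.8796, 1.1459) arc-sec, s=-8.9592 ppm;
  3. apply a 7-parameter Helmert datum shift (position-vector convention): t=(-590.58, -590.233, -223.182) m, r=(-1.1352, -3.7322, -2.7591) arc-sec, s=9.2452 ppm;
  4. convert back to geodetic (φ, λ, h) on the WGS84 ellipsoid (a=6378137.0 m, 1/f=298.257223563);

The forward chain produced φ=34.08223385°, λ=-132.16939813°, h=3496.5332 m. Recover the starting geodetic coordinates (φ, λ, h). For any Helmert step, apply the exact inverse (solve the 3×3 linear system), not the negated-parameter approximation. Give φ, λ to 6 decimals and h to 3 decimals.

start: φ=34.082234°, λ=-132.169398°, h=3496.533 m
→ ECEF (a=6378137.000, f=1/298.257223563): X=-3552011.9550, Y=-3921530.4555, Z=3555964.4742
→ Helmert⁻¹: X=-3551271.7463, Y=-3920971.0484, Z=3556197.4569
→ Helmert⁻¹: X=-3551385.8281, Y=-3921506.0372, Z=3556707.8625
→ geod (Bowring, a=6378137.000): φ=34.08999500°, λ=-132.16455000°, h=3550.0640 m

φ=34.089995°, λ=-132.164550°, h=3550.064 m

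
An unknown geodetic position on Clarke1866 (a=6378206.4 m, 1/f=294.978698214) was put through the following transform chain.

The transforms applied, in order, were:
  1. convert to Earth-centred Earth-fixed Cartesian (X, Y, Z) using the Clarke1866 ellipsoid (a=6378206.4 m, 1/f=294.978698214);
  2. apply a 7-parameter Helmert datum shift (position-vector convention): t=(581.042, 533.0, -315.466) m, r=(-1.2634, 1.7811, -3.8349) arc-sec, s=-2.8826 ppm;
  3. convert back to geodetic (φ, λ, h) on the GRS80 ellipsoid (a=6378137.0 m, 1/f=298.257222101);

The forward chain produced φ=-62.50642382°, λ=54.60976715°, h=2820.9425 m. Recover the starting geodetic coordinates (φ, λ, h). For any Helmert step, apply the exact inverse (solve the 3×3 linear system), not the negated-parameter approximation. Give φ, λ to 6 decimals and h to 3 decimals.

φ=-62.512432°, λ=54.613652°, h=2321.048 m

start: φ=-62.506424°, λ=54.609767°, h=2820.943 m
→ ECEF (a=6378137.000, f=1/298.257222101): X=1710525.4108, Y=2407812.2381, Z=-5637294.3375
→ Helmert⁻¹: X=1709953.2154, Y=2407352.4962, Z=-5636965.6099
→ geod (Bowring, a=6378206.400): φ=-62.51243200°, λ=54.61365200°, h=2321.0480 m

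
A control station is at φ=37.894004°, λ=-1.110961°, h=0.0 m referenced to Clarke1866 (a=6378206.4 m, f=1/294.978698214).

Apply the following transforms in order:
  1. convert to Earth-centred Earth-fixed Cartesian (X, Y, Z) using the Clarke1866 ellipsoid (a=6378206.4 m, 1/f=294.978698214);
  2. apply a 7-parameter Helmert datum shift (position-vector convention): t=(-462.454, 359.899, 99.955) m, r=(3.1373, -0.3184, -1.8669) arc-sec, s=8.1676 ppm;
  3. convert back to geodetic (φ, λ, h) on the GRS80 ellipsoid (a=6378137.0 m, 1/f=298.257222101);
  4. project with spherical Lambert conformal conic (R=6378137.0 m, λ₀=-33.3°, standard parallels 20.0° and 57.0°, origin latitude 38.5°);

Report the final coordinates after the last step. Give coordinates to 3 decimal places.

start: φ=37.894004°, λ=-1.110961°, h=0.000 m
→ ECEF (a=6378206.400, f=1/294.978698214): X=5038842.2981, Y=-97715.0322, Z=3895972.0311
→ Helmert 7p (PV): X=5038414.1009, Y=-97460.7966, Z=3896110.0988
→ geod (Bowring, a=6378137.000): φ=37.89530583°, λ=-1.10816536°, h=-277.0928 m
→ lcc (R=6378137.0, λ₀=-33.3°): E=2625126.0338, N=408742.8474

E=2625126.034 m, N=408742.847 m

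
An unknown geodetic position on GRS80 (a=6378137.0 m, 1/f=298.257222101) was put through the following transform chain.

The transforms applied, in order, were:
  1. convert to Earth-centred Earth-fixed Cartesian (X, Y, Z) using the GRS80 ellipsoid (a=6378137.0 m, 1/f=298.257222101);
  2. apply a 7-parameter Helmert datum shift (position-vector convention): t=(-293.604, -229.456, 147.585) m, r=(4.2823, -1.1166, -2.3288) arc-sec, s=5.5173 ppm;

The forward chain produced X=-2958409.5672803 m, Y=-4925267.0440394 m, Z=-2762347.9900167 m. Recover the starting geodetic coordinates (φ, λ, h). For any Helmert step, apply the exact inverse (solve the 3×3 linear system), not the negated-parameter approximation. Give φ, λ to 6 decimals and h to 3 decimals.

φ=-25.829609°, λ=-120.989397°, h=640.325 m

start: X=-2958409.5673, Y=-4925267.0440, Z=-2762347.9900 m
→ Helmert⁻¹: X=-2958058.9903, Y=-4925101.1627, Z=-2762362.0694
→ geod (Bowring, a=6378137.000): φ=-25.82960900°, λ=-120.98939700°, h=640.3250 m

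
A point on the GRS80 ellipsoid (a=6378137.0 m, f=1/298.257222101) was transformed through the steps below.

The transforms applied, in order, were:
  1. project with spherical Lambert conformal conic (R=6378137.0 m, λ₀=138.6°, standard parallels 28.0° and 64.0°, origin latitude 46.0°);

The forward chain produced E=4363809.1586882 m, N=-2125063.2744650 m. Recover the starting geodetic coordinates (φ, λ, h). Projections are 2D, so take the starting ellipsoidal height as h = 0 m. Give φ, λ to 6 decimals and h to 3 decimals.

start: E=4363809.1587, N=-2125063.2745 m
→ lcc⁻¹: φ=16.61285200°, λ=178.19082900°

φ=16.612852°, λ=178.190829°, h=0.000 m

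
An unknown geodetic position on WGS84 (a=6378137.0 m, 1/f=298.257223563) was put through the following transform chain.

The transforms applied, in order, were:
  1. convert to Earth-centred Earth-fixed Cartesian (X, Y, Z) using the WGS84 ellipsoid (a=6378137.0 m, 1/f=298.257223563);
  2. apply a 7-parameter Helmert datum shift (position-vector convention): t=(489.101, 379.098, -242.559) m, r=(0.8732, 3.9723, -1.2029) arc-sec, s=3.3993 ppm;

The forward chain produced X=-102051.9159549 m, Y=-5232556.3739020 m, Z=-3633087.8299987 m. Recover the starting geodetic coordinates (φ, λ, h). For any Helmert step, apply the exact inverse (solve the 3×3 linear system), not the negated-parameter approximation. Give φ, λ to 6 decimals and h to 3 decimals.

start: X=-102051.9160, Y=-5232556.3739, Z=-3633087.8300 m
→ Helmert⁻¹: X=-102440.1892, Y=-5232933.6602, Z=-3632812.7417
→ geod (Bowring, a=6378137.000): φ=-34.94453700°, λ=-91.12148200°, h=-21.2320 m

φ=-34.944537°, λ=-91.121482°, h=-21.232 m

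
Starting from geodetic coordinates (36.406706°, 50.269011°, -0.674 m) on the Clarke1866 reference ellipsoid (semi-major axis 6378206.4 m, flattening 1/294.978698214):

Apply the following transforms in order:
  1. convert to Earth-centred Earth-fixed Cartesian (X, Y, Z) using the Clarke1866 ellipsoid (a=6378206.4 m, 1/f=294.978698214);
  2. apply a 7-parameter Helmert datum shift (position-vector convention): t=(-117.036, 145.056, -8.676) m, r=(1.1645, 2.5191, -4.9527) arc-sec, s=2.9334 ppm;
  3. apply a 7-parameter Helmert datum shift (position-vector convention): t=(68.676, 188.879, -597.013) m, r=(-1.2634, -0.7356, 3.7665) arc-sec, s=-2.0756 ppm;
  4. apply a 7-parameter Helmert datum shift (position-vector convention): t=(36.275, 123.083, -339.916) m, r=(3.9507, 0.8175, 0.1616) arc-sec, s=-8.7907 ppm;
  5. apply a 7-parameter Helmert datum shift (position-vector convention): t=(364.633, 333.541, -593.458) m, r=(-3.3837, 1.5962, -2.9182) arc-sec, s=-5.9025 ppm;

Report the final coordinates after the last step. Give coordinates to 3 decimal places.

start: φ=36.406706°, λ=50.269011°, h=-0.674 m
→ ECEF (a=6378206.400, f=1/294.978698214): X=3285063.6594, Y=3952526.5939, Z=3764415.9454
→ Helmert 7p (PV): X=3285097.1404, Y=3952583.1125, Z=3764400.5062
→ Helmert 7p (PV): X=3285073.3969, Y=3952846.8323, Z=3763783.1853
→ Helmert 7p (PV): X=3285092.6140, Y=3952865.6516, Z=3763472.8736
→ Helmert 7p (PV): X=3285522.9047, Y=3953191.1222, Z=3762766.9348

X=3285522.905 m, Y=3953191.122 m, Z=3762766.935 m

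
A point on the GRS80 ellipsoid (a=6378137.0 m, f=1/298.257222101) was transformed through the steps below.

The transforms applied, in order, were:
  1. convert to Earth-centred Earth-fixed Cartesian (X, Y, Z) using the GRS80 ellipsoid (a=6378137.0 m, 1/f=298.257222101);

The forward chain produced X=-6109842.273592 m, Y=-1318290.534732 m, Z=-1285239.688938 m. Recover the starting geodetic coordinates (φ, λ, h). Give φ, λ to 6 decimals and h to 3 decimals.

φ=-11.695528°, λ=-167.824228°, h=3949.590 m

start: X=-6109842.2736, Y=-1318290.5347, Z=-1285239.6889 m
→ geod (Bowring, a=6378137.000): φ=-11.69552800°, λ=-167.82422800°, h=3949.5900 m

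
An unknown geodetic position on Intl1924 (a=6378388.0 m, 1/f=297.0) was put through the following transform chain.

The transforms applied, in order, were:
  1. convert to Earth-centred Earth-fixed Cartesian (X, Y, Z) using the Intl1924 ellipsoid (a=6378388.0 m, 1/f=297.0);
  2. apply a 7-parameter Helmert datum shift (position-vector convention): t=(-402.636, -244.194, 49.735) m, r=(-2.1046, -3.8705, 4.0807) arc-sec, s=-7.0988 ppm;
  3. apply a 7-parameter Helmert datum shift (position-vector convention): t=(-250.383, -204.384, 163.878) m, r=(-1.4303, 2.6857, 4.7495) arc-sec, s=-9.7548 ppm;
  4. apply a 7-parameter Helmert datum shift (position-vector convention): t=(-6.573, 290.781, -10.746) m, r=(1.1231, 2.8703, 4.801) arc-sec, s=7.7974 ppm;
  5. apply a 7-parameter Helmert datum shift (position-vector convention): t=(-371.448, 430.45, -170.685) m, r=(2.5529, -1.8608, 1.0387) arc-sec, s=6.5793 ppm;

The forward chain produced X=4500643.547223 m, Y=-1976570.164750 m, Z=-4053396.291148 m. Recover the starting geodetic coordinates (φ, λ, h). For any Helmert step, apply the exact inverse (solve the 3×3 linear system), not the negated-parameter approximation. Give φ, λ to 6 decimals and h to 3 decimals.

φ=-39.693200°, λ=-23.712079°, h=2413.378 m

start: X=4500643.5472, Y=-1976570.1647, Z=-4053396.2911 m
→ Helmert⁻¹: X=4500938.8602, Y=-1977060.4391, Z=-4053215.0741
→ Helmert⁻¹: X=4500920.7119, Y=-1977462.6339, Z=-4053099.3236
→ Helmert⁻¹: X=4501222.2484, Y=-1977353.0775, Z=-4053257.8435
→ Helmert⁻¹: X=4501541.6631, Y=-1977170.6175, Z=-4053440.9963
→ geod (Bowring, a=6378388.000): φ=-39.69320000°, λ=-23.71207900°, h=2413.3780 m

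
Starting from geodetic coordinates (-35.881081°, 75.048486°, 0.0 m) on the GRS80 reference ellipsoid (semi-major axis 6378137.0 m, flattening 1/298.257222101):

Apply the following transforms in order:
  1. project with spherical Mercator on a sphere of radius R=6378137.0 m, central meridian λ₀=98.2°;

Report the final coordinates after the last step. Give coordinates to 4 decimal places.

start: φ=-35.881081°, λ=75.048486°, h=0.000 m
→ merc (R=6378137.0, λ₀=98.2°): E=-2577214.7496, N=-4284270.6143

E=-2577214.7496 m, N=-4284270.6143 m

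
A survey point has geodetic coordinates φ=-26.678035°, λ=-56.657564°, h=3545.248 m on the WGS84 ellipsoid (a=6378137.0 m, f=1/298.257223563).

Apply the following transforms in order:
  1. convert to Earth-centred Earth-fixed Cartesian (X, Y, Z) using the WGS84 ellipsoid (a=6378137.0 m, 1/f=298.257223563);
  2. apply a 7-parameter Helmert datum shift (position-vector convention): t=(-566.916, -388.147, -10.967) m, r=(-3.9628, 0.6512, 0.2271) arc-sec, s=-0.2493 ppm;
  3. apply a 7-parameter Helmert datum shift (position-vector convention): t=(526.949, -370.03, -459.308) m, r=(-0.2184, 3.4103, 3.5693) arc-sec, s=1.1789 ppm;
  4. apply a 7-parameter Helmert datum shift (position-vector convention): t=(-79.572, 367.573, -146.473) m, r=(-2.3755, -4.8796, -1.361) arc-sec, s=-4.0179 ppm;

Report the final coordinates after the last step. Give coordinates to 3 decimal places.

start: φ=-26.678035°, λ=-56.657564°, h=3545.248 m
→ ECEF (a=6378137.000, f=1/298.257223563): X=3136343.7517, Y=-4766929.2682, Z=-2847976.1683
→ Helmert 7p (PV): X=3135772.3109, Y=-4767367.4895, Z=-2847904.7439
→ Helmert 7p (PV): X=3136338.3673, Y=-4767691.8923, Z=-2848414.2072
→ Helmert 7p (PV): X=3136282.1198, Y=-4767358.6620, Z=-2848420.1315

X=3136282.120 m, Y=-4767358.662 m, Z=-2848420.131 m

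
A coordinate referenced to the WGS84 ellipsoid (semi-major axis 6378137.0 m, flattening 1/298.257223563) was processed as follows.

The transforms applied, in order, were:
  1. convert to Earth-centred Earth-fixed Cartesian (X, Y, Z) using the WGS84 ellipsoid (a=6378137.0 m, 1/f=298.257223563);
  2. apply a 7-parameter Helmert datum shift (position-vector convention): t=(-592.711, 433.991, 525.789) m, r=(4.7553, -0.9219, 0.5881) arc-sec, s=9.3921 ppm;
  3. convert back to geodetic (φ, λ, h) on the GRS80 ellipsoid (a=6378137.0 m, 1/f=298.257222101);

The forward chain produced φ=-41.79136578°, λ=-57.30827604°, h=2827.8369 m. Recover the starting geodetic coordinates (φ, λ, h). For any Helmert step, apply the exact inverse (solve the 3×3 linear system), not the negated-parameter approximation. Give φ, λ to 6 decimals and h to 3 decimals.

start: φ=-41.791366°, λ=-57.308276°, h=2827.837 m
→ ECEF (a=6378137.000, f=1/298.257222101): X=2573440.0789, Y=-4009818.7921, Z=-4230239.0781
→ Helmert⁻¹: X=2573978.2715, Y=-4010319.9924, Z=-4230644.1808
→ geod (Bowring, a=6378137.000): φ=-41.78981100°, λ=-57.30608500°, h=3629.0280 m

φ=-41.789811°, λ=-57.306085°, h=3629.028 m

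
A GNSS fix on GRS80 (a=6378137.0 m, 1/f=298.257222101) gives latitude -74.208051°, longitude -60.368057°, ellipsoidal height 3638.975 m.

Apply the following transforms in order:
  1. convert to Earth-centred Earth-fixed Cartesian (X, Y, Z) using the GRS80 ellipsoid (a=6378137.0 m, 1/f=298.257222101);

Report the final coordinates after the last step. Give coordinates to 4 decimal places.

start: φ=-74.208051°, λ=-60.368057°, h=3638.975 m
→ ECEF (a=6378137.000, f=1/298.257222101): X=861376.8067, Y=-1514331.0103, Z=-6118800.2060

X=861376.8067 m, Y=-1514331.0103 m, Z=-6118800.2060 m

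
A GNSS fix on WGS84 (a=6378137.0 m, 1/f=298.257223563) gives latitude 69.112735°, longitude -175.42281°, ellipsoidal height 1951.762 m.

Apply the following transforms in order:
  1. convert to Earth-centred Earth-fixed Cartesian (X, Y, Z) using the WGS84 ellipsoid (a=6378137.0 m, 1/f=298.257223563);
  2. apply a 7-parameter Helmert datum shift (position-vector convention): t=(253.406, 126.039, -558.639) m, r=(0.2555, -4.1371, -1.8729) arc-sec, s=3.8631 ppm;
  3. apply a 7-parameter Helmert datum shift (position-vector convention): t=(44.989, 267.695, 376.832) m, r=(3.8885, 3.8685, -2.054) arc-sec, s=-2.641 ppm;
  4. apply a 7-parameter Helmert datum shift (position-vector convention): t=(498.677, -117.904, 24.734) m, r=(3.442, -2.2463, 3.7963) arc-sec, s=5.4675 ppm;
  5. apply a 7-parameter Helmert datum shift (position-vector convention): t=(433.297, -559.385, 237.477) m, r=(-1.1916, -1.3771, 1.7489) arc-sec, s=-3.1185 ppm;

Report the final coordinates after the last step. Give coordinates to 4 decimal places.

X=-2272980.9822 m, Y=-182544.0919 m, Z=5938344.6194 m

start: φ=69.112735°, λ=-175.422810°, h=1951.762 m
→ ECEF (a=6378137.000, f=1/298.257223563): X=-2274092.5944, Y=-182057.9761, Z=5938291.5491
→ Helmert 7p (PV): X=-2273968.7327, Y=-181919.3472, Z=5937710.0126
→ Helmert 7p (PV): X=-2273808.1881, Y=-181740.4647, Z=5938110.3818
→ Helmert 7p (PV): X=-2273383.2668, Y=-182000.3035, Z=5938139.7869
→ Helmert 7p (PV): X=-2272980.9822, Y=-182544.0919, Z=5938344.6194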